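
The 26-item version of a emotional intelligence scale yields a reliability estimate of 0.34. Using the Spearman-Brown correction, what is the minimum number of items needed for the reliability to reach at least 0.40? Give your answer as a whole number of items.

34

n = 0.40 × (1 − 0.34) / [ 0.34 × (1 − 0.40) ]
n = 0.2640 / 0.2040 ≈ 1.2941
So the test needs 1.2941 × 26 ≈ 33.65 items; rounding up, 34.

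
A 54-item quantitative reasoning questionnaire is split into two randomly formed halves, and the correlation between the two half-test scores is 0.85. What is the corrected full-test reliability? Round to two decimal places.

r_full = 2(0.85) / (1 + 0.85)
       = 1.7000 / 1.8500 = 0.9189

0.92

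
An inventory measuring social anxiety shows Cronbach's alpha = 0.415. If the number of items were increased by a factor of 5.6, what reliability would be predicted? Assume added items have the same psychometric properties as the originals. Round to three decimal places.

0.799

Spearman-Brown: r_new = n·r / (1 + (n − 1)·r)
r_new = (5.6 × 0.415) / (1 + (5.6 − 1) × 0.415)
r_new = 2.3240 / 2.9090 ≈ 0.7989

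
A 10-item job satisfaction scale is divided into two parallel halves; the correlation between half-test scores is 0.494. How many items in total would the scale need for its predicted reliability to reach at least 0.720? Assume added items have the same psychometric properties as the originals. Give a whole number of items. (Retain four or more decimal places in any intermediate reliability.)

14

Corrected full-test reliability: r_full = 2 × 0.494 / (1 + 0.494) ≈ 0.6613
Solve Spearman-Brown for n: n = 0.720(1 − 0.6613) / [0.6613(1 − 0.720)] = 1.3170
Required items = 1.3170 × 10 = 13.17, so 14 items.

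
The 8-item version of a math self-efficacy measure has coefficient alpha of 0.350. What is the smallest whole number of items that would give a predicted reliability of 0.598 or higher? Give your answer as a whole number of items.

n = 0.598(1 − 0.350) / [0.350(1 − 0.598)]
  = 0.388700 / 0.140700 = 2.7626
2.7626 × 8 = 22.10 → 23 items

23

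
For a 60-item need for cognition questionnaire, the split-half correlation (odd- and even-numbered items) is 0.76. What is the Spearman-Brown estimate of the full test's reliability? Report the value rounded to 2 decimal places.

Apply the Spearman-Brown correction with n = 2:
r_full = 2(0.76) / (1 + 0.76)
r_full = 1.5200 / 1.7600 ≈ 0.8636

0.86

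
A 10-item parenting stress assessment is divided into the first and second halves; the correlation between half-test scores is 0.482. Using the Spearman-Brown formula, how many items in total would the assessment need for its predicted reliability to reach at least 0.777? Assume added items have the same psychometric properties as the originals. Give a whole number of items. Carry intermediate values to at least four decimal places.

r_full = 2(0.482)/(1 + 0.482) = 0.6505
Solve Spearman-Brown for n: n = 0.777(1 − 0.6505) / [0.6505(1 − 0.777)] = 1.8720
Items = 1.8720 × 10 ≈ 18.72 → 19

19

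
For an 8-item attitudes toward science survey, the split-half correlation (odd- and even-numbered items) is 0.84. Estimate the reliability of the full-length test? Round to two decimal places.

0.91

r_full = 2(0.84) / (1 + 0.84)
       = 1.6800 / 1.8400 = 0.9130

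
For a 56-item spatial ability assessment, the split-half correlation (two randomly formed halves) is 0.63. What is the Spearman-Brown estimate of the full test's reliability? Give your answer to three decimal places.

0.773

The full test is twice the length of either half (n = 2).
r_full = 2r_hh / (1 + r_hh) = 2 × 0.63 / (1 + 0.63)
       = 1.2600 / 1.6300 = 0.7730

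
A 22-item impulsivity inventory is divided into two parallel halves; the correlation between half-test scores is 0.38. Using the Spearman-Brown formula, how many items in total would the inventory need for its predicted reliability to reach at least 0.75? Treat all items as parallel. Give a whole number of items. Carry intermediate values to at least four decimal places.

r_full = 2(0.38)/(1 + 0.38) = 0.5507
n = r_tgt(1 − r_full) / [r_full(1 − r_tgt)] = 0.75 × 0.4493 / (0.5507 × 0.25) ≈ 2.4476
Required items = 2.4476 × 22 = 53.85, so 54 items.

54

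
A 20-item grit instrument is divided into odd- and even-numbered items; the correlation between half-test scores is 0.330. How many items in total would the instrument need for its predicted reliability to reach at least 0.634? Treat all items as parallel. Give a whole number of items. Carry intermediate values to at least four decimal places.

36

Corrected full-test reliability: r_full = 2 × 0.330 / (1 + 0.330) ≈ 0.4962
n = r_tgt(1 − r_full) / [r_full(1 − r_tgt)] = 0.634 × 0.5038 / (0.4962 × 0.366) ≈ 1.7588
Items = 1.7588 × 20 ≈ 35.18 → 36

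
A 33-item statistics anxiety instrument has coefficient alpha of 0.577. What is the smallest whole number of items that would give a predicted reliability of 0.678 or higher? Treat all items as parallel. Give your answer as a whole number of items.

51

n = 0.678 × (1 − 0.577) / [ 0.577 × (1 − 0.678) ]
n = 0.286794 / 0.185794 ≈ 1.5436
Items needed = n × 33 = 1.5436 × 33 ≈ 50.94 → round up to 51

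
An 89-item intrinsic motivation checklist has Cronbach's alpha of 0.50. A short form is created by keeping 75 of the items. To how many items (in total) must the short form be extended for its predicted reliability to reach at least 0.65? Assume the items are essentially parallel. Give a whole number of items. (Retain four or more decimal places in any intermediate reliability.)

166

First, r for the 75-item form: n = 75/89 = 0.8427, so r_75 = 0.8427·0.50/(1 + (0.8427 − 1)·0.50) = 0.4573
Length factor from the short form to reach 0.65: n' = 0.65(1 − 0.4573) / [0.4573(1 − 0.65)] ≈ 2.2040
Items = 2.2040 × 75 ≈ 165.30 → 166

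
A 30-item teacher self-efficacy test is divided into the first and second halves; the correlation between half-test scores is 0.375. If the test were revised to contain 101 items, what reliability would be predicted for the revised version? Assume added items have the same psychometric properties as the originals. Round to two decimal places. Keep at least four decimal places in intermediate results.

0.80

First correct the split-half correlation to full-test reliability: r_full = 2 × 0.375 / (1 + 0.375) ≈ 0.5455
Length factor from 30 to 101 items: n = 101/30 = 3.3667
r_new = n·r_full / (1 + (n − 1)·r_full) = 1.8365 / 2.2910 ≈ 0.8016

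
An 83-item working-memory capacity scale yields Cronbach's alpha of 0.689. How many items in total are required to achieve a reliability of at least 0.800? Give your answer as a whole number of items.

Spearman-Brown solved for the length factor n:
n = r*(1 − r) / [ r (1 − r*) ]
n = [0.800 × 0.311] / [0.689 × 0.200]
  = 0.248800 / 0.137800 = 1.8055
So the test needs 1.8055 × 83 ≈ 149.86 items; rounding up, 150.

150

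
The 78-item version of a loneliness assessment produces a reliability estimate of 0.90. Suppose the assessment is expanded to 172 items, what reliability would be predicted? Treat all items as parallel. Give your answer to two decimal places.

Length ratio n = 172/78 = 2.2051
r_new = 2.2051·0.90 / [1 + (2.2051 − 1)·0.90]
     = 1.9846 / 2.0846 = 0.9520

0.95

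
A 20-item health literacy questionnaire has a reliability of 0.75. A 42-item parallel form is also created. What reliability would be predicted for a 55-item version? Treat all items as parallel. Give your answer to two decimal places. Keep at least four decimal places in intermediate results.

0.89

The 42-item form is not needed; work directly from the 20-item form with n = 55/20 = 2.7500.
r_{55} = n·r / (1 + (n − 1)·r) = 2.0625 / 2.3125 ≈ 0.8919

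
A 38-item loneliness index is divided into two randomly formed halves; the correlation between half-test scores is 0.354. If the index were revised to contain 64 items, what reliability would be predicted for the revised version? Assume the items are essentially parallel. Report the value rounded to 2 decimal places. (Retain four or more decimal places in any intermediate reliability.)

Full-test reliability from the split-half r: r_full = 2(0.354)/(1 + 0.354) = 0.5229
Length factor from 38 to 64 items: n = 64/38 = 1.6842
r_new = n·r_full / (1 + (n − 1)·r_full) = 0.8807 / 1.3578 ≈ 0.6486

0.65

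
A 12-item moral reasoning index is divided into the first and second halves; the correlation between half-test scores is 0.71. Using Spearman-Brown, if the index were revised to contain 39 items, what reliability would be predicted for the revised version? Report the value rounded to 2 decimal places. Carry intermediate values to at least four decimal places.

0.94

First correct the split-half correlation to full-test reliability: r_full = 2 × 0.71 / (1 + 0.71) ≈ 0.8304
Length factor from 12 to 39 items: n = 39/12 = 3.2500
r_new = n·r_full / (1 + (n − 1)·r_full) = 2.6988 / 2.8684 ≈ 0.9409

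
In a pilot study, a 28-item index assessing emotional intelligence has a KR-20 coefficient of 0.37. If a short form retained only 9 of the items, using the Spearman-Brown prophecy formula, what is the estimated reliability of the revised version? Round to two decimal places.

0.16

n = 9/28 = 0.3214
r_new = (0.3214 × 0.37) / (1 + (0.3214 − 1) × 0.37)
     = 0.1189 / 0.7489 = 0.1588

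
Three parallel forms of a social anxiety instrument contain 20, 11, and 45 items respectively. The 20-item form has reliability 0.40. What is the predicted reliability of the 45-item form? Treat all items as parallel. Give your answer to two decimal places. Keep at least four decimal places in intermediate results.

0.60

Only the ratio of lengths matters: n = 45/20 = 2.2500
r_{45} = n·r / (1 + (n − 1)·r) = 0.9000 / 1.5000 ≈ 0.6000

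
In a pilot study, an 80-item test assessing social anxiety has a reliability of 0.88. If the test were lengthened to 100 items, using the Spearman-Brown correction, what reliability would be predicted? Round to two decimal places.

0.90

Length ratio n = 100/80 = 1.25
Spearman-Brown: r_new = n·r / (1 + (n − 1)·r)
r_new = (1.25 × 0.88) / (1 + (1.25 − 1) × 0.88)
     = 1.1000 / 1.2200 = 0.9016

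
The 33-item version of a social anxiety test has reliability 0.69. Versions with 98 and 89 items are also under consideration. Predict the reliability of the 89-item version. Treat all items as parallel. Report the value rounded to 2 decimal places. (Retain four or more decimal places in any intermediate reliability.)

0.86

Only the ratio of lengths matters: n = 89/33 = 2.6970
r_{89} = n·r / (1 + (n − 1)·r) = 1.8609 / 2.1709 ≈ 0.8572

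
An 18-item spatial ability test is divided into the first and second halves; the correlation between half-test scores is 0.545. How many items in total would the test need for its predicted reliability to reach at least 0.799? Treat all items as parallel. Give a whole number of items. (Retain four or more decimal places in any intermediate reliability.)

30

Corrected full-test reliability: r_full = 2 × 0.545 / (1 + 0.545) ≈ 0.7055
n = r_tgt(1 − r_full) / [r_full(1 − r_tgt)] = 0.799 × 0.2945 / (0.7055 × 0.201) ≈ 1.6594
Items = 1.6594 × 18 ≈ 29.87 → 30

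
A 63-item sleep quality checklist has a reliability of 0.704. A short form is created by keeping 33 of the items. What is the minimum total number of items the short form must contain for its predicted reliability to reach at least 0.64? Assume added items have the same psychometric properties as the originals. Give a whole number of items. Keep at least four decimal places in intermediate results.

48

Short-form reliability: n = 33/63 = 0.5238; r_33 = n·r/(1+(n−1)r) ≈ 0.5547
Then solve for n' with r_old = 0.5547, r_target = 0.64: n' = 0.64(1 − 0.5547)/[0.5547(1 − 0.64)] = 1.4272
Total items = 1.4272 × 33 = 47.10, rounded up to 48.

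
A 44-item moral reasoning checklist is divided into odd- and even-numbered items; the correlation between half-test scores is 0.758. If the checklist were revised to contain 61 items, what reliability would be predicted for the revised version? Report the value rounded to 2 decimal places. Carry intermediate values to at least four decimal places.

0.90

Spearman-Brown correction (n = 2): r_full = 2·0.758/(1 + 0.758) = 0.8623
Then adjust to 61 items: n = 61/44 = 1.3864
r_new = n·r_full / (1 + (n − 1)·r_full) = 1.1955 / 1.3332 ≈ 0.8967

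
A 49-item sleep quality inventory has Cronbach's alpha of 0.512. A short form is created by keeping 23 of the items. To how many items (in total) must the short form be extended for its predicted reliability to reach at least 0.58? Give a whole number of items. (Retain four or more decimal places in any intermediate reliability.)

65

Short-form reliability: n = 23/49 = 0.4694; r_23 = n·r/(1+(n−1)r) ≈ 0.3300
Then solve for n' with r_old = 0.3300, r_target = 0.58: n' = 0.58(1 − 0.3300)/[0.3300(1 − 0.58)] = 2.8038
Total items = 2.8038 × 23 = 64.49, rounded up to 65.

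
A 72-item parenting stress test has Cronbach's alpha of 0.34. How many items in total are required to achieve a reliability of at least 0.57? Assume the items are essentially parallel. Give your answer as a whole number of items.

186

n = 0.57(1 − 0.34) / [0.34(1 − 0.57)]
n = 0.3762 / 0.1462 ≈ 2.5732
So the test needs 2.5732 × 72 ≈ 185.27 items; rounding up, 186.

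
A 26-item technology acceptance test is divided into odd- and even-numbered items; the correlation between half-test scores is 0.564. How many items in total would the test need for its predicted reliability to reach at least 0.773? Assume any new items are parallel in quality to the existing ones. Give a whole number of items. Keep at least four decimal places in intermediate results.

35

r_full = 2(0.564)/(1 + 0.564) = 0.7212
n = r_tgt(1 − r_full) / [r_full(1 − r_tgt)] = 0.773 × 0.2788 / (0.7212 × 0.227) ≈ 1.3164
Required items = 1.3164 × 26 = 34.23, so 35 items.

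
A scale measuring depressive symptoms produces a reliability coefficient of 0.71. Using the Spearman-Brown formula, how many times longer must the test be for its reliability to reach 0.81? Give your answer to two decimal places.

1.74

Invert Spearman-Brown to solve for n:
n = r_target (1 − r_old) / [ r_old (1 − r_target) ]
n = 0.81(1 − 0.71) / [0.71(1 − 0.81)]
n = 0.2349 / 0.1349 ≈ 1.7413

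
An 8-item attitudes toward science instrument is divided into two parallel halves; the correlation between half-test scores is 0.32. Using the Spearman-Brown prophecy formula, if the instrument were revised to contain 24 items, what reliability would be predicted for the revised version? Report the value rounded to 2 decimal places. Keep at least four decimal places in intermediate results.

0.74

Full-test reliability from the split-half r: r_full = 2(0.32)/(1 + 0.32) = 0.4848
Length factor from 8 to 24 items: n = 24/8 = 3.0000
r_new = n·r_full / (1 + (n − 1)·r_full) = 1.4544 / 1.9696 ≈ 0.7384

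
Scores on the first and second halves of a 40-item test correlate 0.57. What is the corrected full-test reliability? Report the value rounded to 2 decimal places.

Apply the Spearman-Brown correction with n = 2:
r_full = 2r_hh / (1 + r_hh) = 2 × 0.57 / (1 + 0.57)
       = 1.1400 / 1.5700 = 0.7261

0.73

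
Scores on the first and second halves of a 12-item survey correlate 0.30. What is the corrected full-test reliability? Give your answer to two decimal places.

Apply the Spearman-Brown correction with n = 2:
r_full = 2(0.30) / (1 + 0.30)
r_full = 0.6000 / 1.3000 ≈ 0.4615

0.46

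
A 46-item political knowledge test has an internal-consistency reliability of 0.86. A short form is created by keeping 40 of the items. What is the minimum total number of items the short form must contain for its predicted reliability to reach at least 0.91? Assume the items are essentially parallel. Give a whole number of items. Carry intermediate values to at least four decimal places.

Short-form reliability: n = 40/46 = 0.8696; r_40 = n·r/(1+(n−1)r) ≈ 0.8423
Then solve for n' with r_old = 0.8423, r_target = 0.91: n' = 0.91(1 − 0.8423)/[0.8423(1 − 0.91)] = 1.8931
Total items = 1.8931 × 40 = 75.72, rounded up to 76.

76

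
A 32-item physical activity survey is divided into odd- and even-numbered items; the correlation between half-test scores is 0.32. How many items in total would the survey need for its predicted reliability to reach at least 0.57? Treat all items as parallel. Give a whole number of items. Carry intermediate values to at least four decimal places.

r_full = 2(0.32)/(1 + 0.32) = 0.4848
n = r_tgt(1 − r_full) / [r_full(1 − r_tgt)] = 0.57 × 0.5152 / (0.4848 × 0.43) ≈ 1.4087
Required items = 1.4087 × 32 = 45.08, so 46 items.

46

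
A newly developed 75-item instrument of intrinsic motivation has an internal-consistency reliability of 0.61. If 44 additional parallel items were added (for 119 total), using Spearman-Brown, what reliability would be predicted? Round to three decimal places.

Length ratio n = 119/75 = 1.5867
By Spearman-Brown, r_new = n r / (1 + (n − 1) r).
r_new = (1.5867 × 0.61) / (1 + (1.5867 − 1) × 0.61)
r_new = 0.9679 / 1.3579 ≈ 0.7128

0.713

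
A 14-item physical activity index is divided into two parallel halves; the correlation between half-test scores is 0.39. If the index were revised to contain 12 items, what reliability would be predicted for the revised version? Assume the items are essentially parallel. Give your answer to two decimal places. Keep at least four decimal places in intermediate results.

Full-test reliability from the split-half r: r_full = 2(0.39)/(1 + 0.39) = 0.5612
Then adjust to 12 items: n = 12/14 = 0.8571
r_new = n·r_full / (1 + (n − 1)·r_full) = 0.4810 / 0.9198 ≈ 0.5229

0.52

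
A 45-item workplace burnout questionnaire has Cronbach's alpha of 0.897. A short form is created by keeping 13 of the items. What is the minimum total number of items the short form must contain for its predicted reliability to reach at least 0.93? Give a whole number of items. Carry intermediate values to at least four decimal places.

69

Short-form reliability: n = 13/45 = 0.2889; r_13 = n·r/(1+(n−1)r) ≈ 0.7156
Length factor from the short form to reach 0.93: n' = 0.93(1 − 0.7156) / [0.7156(1 − 0.93)] ≈ 5.2801
Total items = 5.2801 × 13 = 68.64, rounded up to 69.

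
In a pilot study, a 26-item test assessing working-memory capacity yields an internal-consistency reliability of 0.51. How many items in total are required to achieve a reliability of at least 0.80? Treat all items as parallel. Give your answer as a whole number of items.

Spearman-Brown solved for the length factor n:
n = r*(1 − r) / [ r (1 − r*) ]
n = [0.80 × 0.49] / [0.51 × 0.20]
n = 0.3920 / 0.1020 ≈ 3.8431
3.8431 × 26 = 99.92 → 100 items

100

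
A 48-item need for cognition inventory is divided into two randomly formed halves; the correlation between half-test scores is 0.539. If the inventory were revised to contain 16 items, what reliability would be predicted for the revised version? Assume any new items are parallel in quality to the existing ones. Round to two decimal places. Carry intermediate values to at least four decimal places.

0.44

First correct the split-half correlation to full-test reliability: r_full = 2 × 0.539 / (1 + 0.539) ≈ 0.7005
Then adjust to 16 items: n = 16/48 = 0.3333
r_new = n·r_full / (1 + (n − 1)·r_full) = 0.2335 / 0.5330 ≈ 0.4381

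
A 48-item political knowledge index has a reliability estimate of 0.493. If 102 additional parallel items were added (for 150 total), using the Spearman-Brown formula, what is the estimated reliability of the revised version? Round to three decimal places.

0.752

The new length is 150/48 = 3.125 times the old.
r_new = 3.125·0.493 / [1 + (3.125 − 1)·0.493]
r_new = 1.5406 / 2.0476 ≈ 0.7524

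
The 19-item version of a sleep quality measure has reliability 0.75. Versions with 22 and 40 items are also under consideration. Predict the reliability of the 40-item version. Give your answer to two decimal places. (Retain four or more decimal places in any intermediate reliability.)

Only the ratio of lengths matters: n = 40/19 = 2.1053
r_{40} = n·r / (1 + (n − 1)·r) = 1.5790 / 1.8290 ≈ 0.8633

0.86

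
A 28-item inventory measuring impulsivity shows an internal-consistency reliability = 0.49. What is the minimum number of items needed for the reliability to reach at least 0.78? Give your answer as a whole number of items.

104

Spearman-Brown solved for the length factor n:
n = r*(1 − r) / [ r (1 − r*) ]
n = 0.78 × (1 − 0.49) / [ 0.49 × (1 − 0.78) ]
  = 0.3978 / 0.1078 = 3.6902
3.6902 × 28 = 103.33 → 104 items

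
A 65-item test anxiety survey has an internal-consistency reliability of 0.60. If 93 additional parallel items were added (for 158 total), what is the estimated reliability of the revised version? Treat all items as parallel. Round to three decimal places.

The new length is 158/65 = 2.4308 times the old.
By Spearman-Brown, r_new = n r / (1 + (n − 1) r).
r_new = 2.4308·0.60 / [1 + (2.4308 − 1)·0.60]
r_new = 1.4585 / 1.8585 ≈ 0.7848

0.785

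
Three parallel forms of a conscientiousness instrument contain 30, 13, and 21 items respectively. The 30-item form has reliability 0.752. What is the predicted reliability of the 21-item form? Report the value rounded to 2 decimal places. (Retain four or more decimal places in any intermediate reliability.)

The 13-item form is not needed; work directly from the 30-item form with n = 21/30 = 0.7000.
r_{21} = n·r / (1 + (n − 1)·r) = 0.5264 / 0.7744 ≈ 0.6798

0.68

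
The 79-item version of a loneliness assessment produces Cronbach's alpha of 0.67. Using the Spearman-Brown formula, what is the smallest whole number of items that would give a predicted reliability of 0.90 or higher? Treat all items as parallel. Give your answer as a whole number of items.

Invert Spearman-Brown to solve for n:
n = r_target (1 − r_old) / [ r_old (1 − r_target) ]
n = [0.90 × 0.33] / [0.67 × 0.10]
n = 0.2970 / 0.0670 ≈ 4.4328
4.4328 × 79 = 350.19 → 351 items

351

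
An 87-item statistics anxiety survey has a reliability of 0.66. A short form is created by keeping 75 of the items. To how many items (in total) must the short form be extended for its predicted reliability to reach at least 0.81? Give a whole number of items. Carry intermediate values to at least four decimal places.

192

First, r for the 75-item form: n = 75/87 = 0.8621, so r_75 = 0.8621·0.66/(1 + (0.8621 − 1)·0.66) = 0.6260
Then solve for n' with r_old = 0.6260, r_target = 0.81: n' = 0.81(1 − 0.6260)/[0.6260(1 − 0.81)] = 2.5470
Total items = 2.5470 × 75 = 191.03, rounded up to 192.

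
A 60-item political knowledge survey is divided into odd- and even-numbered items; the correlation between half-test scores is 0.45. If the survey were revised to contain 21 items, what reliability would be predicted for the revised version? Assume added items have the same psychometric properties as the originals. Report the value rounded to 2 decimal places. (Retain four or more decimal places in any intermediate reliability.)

Full-test reliability from the split-half r: r_full = 2(0.45)/(1 + 0.45) = 0.6207
Then adjust to 21 items: n = 21/60 = 0.3500
r_new = n·r_full / (1 + (n − 1)·r_full) = 0.2172 / 0.5965 ≈ 0.3641

0.36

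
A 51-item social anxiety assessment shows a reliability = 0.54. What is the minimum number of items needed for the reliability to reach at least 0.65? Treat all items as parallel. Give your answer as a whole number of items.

81

Spearman-Brown solved for the length factor n:
n = r_target (1 − r_old) / [ r_old (1 − r_target) ]
n = [0.65 × 0.46] / [0.54 × 0.35]
  = 0.2990 / 0.1890 = 1.5820
So the test needs 1.5820 × 51 ≈ 80.68 items; rounding up, 81.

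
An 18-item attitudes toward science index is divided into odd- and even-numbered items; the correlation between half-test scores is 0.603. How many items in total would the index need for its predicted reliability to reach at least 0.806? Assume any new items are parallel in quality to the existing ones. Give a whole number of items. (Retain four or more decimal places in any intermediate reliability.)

25

r_full = 2(0.603)/(1 + 0.603) = 0.7523
Solve Spearman-Brown for n: n = 0.806(1 − 0.7523) / [0.7523(1 − 0.806)] = 1.3679
Required items = 1.3679 × 18 = 24.62, so 25 items.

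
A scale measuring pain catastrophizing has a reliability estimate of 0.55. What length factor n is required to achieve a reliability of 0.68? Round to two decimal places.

n = 0.68 × (1 − 0.55) / [ 0.55 × (1 − 0.68) ]
n = 0.3060 / 0.1760 ≈ 1.7386

1.74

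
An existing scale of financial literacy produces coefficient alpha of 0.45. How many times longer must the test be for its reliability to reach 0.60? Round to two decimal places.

1.83

Spearman-Brown solved for the length factor n:
n = r*(1 − r) / [ r (1 − r*) ]
n = 0.60 × (1 − 0.45) / [ 0.45 × (1 − 0.60) ]
n = 0.3300 / 0.1800 ≈ 1.8333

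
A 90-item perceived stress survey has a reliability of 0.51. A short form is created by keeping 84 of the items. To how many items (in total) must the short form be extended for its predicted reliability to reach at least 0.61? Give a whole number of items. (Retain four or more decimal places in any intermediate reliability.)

136

First, r for the 84-item form: n = 84/90 = 0.9333, so r_84 = 0.9333·0.51/(1 + (0.9333 − 1)·0.51) = 0.4927
Then solve for n' with r_old = 0.4927, r_target = 0.61: n' = 0.61(1 − 0.4927)/[0.4927(1 − 0.61)] = 1.6105
Items = 1.6105 × 84 ≈ 135.28 → 136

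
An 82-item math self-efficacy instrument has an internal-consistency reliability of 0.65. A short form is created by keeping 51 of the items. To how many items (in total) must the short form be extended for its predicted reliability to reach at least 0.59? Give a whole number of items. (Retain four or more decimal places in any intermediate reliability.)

64

First, r for the 51-item form: n = 51/82 = 0.6220, so r_51 = 0.6220·0.65/(1 + (0.6220 − 1)·0.65) = 0.5360
Then solve for n' with r_old = 0.5360, r_target = 0.59: n' = 0.59(1 − 0.5360)/[0.5360(1 − 0.59)] = 1.2457
Items = 1.2457 × 51 ≈ 63.53 → 64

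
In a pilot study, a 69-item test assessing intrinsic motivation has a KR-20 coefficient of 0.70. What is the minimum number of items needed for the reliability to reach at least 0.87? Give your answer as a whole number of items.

198

n = 0.87 × (1 − 0.70) / [ 0.70 × (1 − 0.87) ]
n = 0.2610 / 0.0910 ≈ 2.8681
Items needed = n × 69 = 2.8681 × 69 ≈ 197.90 → round up to 198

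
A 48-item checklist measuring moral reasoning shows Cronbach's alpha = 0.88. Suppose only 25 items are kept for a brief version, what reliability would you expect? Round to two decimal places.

Length ratio n = 25/48 = 0.5208
Apply the Spearman-Brown prophecy formula, r' = nr / [1 + (n − 1)r]:
r_new = (0.5208 × 0.88) / (1 + (0.5208 − 1) × 0.88)
     = 0.4583 / 0.5783 = 0.7925

0.79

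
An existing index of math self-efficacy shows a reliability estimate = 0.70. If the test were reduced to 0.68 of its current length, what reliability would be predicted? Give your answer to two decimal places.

r_new = (0.68 × 0.70) / (1 + (0.68 − 1) × 0.70)
     = 0.4760 / 0.7760 = 0.6134

0.61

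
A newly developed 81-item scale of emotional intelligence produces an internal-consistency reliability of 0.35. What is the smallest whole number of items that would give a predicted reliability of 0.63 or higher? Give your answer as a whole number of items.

257

Rearranging the Spearman-Brown formula for n,
n = r*(1 − r) / [ r (1 − r*) ]
n = 0.63 × (1 − 0.35) / [ 0.35 × (1 − 0.63) ]
n = 0.4095 / 0.1295 ≈ 3.1622
3.1622 × 81 = 256.14 → 257 items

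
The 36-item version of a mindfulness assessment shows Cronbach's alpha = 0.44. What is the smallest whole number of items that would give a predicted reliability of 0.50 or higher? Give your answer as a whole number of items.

46

n = 0.50 × (1 − 0.44) / [ 0.44 × (1 − 0.50) ]
  = 0.2800 / 0.2200 = 1.2727
Items needed = n × 36 = 1.2727 × 36 ≈ 45.82 → round up to 46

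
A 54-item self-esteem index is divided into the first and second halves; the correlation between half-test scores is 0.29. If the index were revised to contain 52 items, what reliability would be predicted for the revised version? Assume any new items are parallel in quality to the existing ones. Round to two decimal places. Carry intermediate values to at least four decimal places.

0.44

Spearman-Brown correction (n = 2): r_full = 2·0.29/(1 + 0.29) = 0.4496
Length factor from 54 to 52 items: n = 52/54 = 0.9630
r_new = n·r_full / (1 + (n − 1)·r_full) = 0.4330 / 0.9834 ≈ 0.4403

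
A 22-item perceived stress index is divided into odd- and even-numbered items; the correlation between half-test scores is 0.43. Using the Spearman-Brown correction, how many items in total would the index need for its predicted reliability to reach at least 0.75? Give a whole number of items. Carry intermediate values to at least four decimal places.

Corrected full-test reliability: r_full = 2 × 0.43 / (1 + 0.43) ≈ 0.6014
Solve Spearman-Brown for n: n = 0.75(1 − 0.6014) / [0.6014(1 − 0.75)] = 1.9884
Items = 1.9884 × 22 ≈ 43.74 → 44

44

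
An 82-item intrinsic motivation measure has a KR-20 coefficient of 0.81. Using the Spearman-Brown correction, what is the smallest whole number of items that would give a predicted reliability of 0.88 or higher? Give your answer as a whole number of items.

Rearranging the Spearman-Brown formula for n,
n = r_target (1 − r_old) / [ r_old (1 − r_target) ]
n = [0.88 × 0.19] / [0.81 × 0.12]
n = 0.1672 / 0.0972 ≈ 1.7202
1.7202 × 82 = 141.06 → 142 items

142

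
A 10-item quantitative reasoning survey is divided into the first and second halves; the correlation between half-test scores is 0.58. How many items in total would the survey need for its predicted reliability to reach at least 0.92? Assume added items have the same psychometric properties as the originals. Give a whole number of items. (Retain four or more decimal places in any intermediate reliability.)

r_full = 2(0.58)/(1 + 0.58) = 0.7342
n = r_tgt(1 − r_full) / [r_full(1 − r_tgt)] = 0.92 × 0.2658 / (0.7342 × 0.08) ≈ 4.1633
Required items = 4.1633 × 10 = 41.63, so 42 items.

42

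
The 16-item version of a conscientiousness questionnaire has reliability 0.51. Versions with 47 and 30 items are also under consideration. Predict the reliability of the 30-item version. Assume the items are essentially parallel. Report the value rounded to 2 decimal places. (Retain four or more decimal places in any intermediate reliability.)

0.66

Only the ratio of lengths matters: n = 30/16 = 1.8750
r_{30} = n·r / (1 + (n − 1)·r) = 0.9563 / 1.4463 ≈ 0.6612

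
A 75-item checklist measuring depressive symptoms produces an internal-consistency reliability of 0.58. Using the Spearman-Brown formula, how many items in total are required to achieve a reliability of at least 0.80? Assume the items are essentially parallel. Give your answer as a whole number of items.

Invert Spearman-Brown to solve for n:
n = r*(1 − r) / [ r (1 − r*) ]
n = [0.80 × 0.42] / [0.58 × 0.20]
  = 0.3360 / 0.1160 = 2.8966
Items needed = n × 75 = 2.8966 × 75 ≈ 217.24 → round up to 218

218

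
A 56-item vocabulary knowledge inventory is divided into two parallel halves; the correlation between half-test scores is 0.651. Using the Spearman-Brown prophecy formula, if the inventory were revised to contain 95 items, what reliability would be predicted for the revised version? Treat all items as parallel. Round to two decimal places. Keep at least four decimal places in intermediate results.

0.86

Spearman-Brown correction (n = 2): r_full = 2·0.651/(1 + 0.651) = 0.7886
Then adjust to 95 items: n = 95/56 = 1.6964
r_new = n·r_full / (1 + (n − 1)·r_full) = 1.3378 / 1.5492 ≈ 0.8635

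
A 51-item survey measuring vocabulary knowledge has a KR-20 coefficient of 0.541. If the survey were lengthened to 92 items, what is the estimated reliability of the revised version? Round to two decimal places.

The new length is 92/51 = 1.8039 times the old.
Apply the Spearman-Brown prophecy formula, r' = nr / [1 + (n − 1)r]:
r_new = (1.8039 × 0.541) / (1 + (1.8039 − 1) × 0.541)
r_new = 0.9759 / 1.4349 ≈ 0.6801

0.68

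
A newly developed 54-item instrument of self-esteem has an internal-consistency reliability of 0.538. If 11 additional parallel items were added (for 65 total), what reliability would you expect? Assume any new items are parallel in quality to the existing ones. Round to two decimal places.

0.58

n = 65/54 = 1.2037
r_new = (1.2037 × 0.538) / (1 + (1.2037 − 1) × 0.538)
r_new = 0.6476 / 1.1096 ≈ 0.5836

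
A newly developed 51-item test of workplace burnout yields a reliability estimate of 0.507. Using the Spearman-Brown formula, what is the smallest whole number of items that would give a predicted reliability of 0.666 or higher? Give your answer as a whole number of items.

99

n = 0.666 × (1 − 0.507) / [ 0.507 × (1 − 0.666) ]
n = 0.328338 / 0.169338 ≈ 1.9390
Items needed = n × 51 = 1.9390 × 51 ≈ 98.89 → round up to 99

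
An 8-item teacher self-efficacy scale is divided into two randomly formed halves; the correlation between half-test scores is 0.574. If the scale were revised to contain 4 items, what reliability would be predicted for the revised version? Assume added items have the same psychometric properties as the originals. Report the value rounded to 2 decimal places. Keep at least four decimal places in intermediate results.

Spearman-Brown correction (n = 2): r_full = 2·0.574/(1 + 0.574) = 0.7294
Length factor from 8 to 4 items: n = 4/8 = 0.5000
r_new = n·r_full / (1 + (n − 1)·r_full) = 0.3647 / 0.6353 ≈ 0.5741

0.57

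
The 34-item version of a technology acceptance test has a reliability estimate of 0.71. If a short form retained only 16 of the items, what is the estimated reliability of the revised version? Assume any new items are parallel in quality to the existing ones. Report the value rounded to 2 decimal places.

The new length is 16/34 = 0.4706 times the old.
Spearman-Brown: r_new = n·r / (1 + (n − 1)·r)
r_new = (0.4706 × 0.71) / (1 + (0.4706 − 1) × 0.71)
r_new = 0.3341 / 0.6241 ≈ 0.5353

0.54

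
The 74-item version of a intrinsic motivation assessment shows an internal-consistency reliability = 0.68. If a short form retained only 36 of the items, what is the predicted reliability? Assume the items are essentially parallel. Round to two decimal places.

n = 36/74 = 0.4865
Spearman-Brown: r_new = n·r / (1 + (n − 1)·r)
r_new = 0.4865·0.68 / [1 + (0.4865 − 1)·0.68]
r_new = 0.3308 / 0.6508 ≈ 0.5083

0.51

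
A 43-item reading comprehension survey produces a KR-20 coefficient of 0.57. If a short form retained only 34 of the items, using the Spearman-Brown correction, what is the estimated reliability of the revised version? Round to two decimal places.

n = 34/43 = 0.7907
Spearman-Brown: r_new = n·r / (1 + (n − 1)·r)
r_new = 0.7907·0.57 / [1 + (0.7907 − 1)·0.57]
r_new = 0.4507 / 0.8807 ≈ 0.5118

0.51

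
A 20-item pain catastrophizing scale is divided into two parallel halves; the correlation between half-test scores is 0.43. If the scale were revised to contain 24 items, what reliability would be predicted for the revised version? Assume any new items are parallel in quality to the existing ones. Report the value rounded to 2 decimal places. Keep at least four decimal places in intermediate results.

Spearman-Brown correction (n = 2): r_full = 2·0.43/(1 + 0.43) = 0.6014
Then adjust to 24 items: n = 24/20 = 1.2000
r_new = n·r_full / (1 + (n − 1)·r_full) = 0.7217 / 1.1203 ≈ 0.6442

0.64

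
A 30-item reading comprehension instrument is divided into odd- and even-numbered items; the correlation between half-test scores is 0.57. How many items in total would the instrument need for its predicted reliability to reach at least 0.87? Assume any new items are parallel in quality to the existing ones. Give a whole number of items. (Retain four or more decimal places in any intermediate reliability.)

Corrected full-test reliability: r_full = 2 × 0.57 / (1 + 0.57) ≈ 0.7261
Solve Spearman-Brown for n: n = 0.87(1 − 0.7261) / [0.7261(1 − 0.87)] = 2.5245
Required items = 2.5245 × 30 = 75.73, so 76 items.

76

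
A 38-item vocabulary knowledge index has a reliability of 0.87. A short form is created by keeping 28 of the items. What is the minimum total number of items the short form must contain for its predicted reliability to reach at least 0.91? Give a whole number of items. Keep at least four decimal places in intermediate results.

First, r for the 28-item form: n = 28/38 = 0.7368, so r_28 = 0.7368·0.87/(1 + (0.7368 − 1)·0.87) = 0.8314
Then solve for n' with r_old = 0.8314, r_target = 0.91: n' = 0.91(1 − 0.8314)/[0.8314(1 − 0.91)] = 2.0504
Items = 2.0504 × 28 ≈ 57.41 → 58

58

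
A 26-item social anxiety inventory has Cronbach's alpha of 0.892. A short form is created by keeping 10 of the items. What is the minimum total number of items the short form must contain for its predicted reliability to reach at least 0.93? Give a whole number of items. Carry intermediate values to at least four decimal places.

42

Short-form reliability: n = 10/26 = 0.3846; r_10 = n·r/(1+(n−1)r) ≈ 0.7606
Then solve for n' with r_old = 0.7606, r_target = 0.93: n' = 0.93(1 − 0.7606)/[0.7606(1 − 0.93)] = 4.1817
Items = 4.1817 × 10 ≈ 41.82 → 42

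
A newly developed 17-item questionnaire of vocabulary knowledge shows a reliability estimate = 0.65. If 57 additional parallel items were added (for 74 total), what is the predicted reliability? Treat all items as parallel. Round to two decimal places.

0.89

n = 74/17 = 4.3529
Apply the Spearman-Brown prophecy formula, r' = nr / [1 + (n − 1)r]:
r_new = (4.3529 × 0.65) / (1 + (4.3529 − 1) × 0.65)
r_new = 2.8294 / 3.1794 ≈ 0.8899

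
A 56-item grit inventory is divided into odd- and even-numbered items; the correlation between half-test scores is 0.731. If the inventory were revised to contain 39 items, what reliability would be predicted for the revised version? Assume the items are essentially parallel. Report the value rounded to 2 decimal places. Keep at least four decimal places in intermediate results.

0.79

Full-test reliability from the split-half r: r_full = 2(0.731)/(1 + 0.731) = 0.8446
Length factor from 56 to 39 items: n = 39/56 = 0.6964
r_new = n·r_full / (1 + (n − 1)·r_full) = 0.5882 / 0.7436 ≈ 0.7910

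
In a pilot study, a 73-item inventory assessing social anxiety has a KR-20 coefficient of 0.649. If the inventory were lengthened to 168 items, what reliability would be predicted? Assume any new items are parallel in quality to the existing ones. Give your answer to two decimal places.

The new length is 168/73 = 2.3014 times the old.
r_new = 2.3014·0.649 / [1 + (2.3014 − 1)·0.649]
r_new = 1.4936 / 1.8446 ≈ 0.8097

0.81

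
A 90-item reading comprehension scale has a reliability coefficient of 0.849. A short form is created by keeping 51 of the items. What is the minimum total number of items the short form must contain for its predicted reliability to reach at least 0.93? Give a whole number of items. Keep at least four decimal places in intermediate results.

First, r for the 51-item form: n = 51/90 = 0.5667, so r_51 = 0.5667·0.849/(1 + (0.5667 − 1)·0.849) = 0.7611
Length factor from the short form to reach 0.93: n' = 0.93(1 − 0.7611) / [0.7611(1 − 0.93)] ≈ 4.1702
Total items = 4.1702 × 51 = 212.68, rounded up to 213.

213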